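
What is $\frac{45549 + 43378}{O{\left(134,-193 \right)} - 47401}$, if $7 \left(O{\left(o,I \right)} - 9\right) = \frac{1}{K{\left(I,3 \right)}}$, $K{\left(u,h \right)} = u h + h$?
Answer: $- \frac{358553664}{191084545} \approx -1.8764$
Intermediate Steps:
$K{\left(u,h \right)} = h + h u$ ($K{\left(u,h \right)} = h u + h = h + h u$)
$O{\left(o,I \right)} = 9 + \frac{1}{7 \left(3 + 3 I\right)}$ ($O{\left(o,I \right)} = 9 + \frac{1}{7 \cdot 3 \left(1 + I\right)} = 9 + \frac{1}{7 \left(3 + 3 I\right)}$)
$\frac{45549 + 43378}{O{\left(134,-193 \right)} - 47401} = \frac{45549 + 43378}{\frac{190 + 189 \left(-193\right)}{21 \left(1 - 193\right)} - 47401} = \frac{88927}{\frac{190 - 36477}{21 \left(-192\right)} - 47401} = \frac{88927}{\frac{1}{21} \left(- \frac{1}{192}\right) \left(-36287\right) - 47401} = \frac{88927}{\frac{36287}{4032} - 47401} = \frac{88927}{- \frac{191084545}{4032}} = 88927 \left(- \frac{4032}{191084545}\right) = - \frac{358553664}{191084545}$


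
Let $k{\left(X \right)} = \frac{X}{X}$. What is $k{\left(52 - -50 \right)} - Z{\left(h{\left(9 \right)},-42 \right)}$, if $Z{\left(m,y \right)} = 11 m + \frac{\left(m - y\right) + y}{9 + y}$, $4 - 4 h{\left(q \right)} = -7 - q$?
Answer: $- \frac{1777}{33} \approx -53.849$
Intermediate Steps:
$k{\left(X \right)} = 1$
$h{\left(q \right)} = \frac{11}{4} + \frac{q}{4}$ ($h{\left(q \right)} = 1 - \frac{-7 - q}{4} = 1 + \left(\frac{7}{4} + \frac{q}{4}\right) = \frac{11}{4} + \frac{q}{4}$)
$Z{\left(m,y \right)} = 11 m + \frac{m}{9 + y}$
$k{\left(52 - -50 \right)} - Z{\left(h{\left(9 \right)},-42 \right)} = 1 - \frac{\left(\frac{11}{4} + \frac{1}{4} \cdot 9\right) \left(100 + 11 \left(-42\right)\right)}{9 - 42} = 1 - \frac{\left(\frac{11}{4} + \frac{9}{4}\right) \left(100 - 462\right)}{-33} = 1 - 5 \left(- \frac{1}{33}\right) \left(-362\right) = 1 - \frac{1810}{33} = - \frac{1777}{33}$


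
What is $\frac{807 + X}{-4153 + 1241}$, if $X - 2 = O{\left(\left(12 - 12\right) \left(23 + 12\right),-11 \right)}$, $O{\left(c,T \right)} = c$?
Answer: $- \frac{809}{2912} \approx -0.27782$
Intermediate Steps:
$X = 2$ ($X = 2 + \left(12 - 12\right) \left(23 + 12\right) = 2 + 0 \cdot 35 = 2 + 0 = 2$)
$\frac{807 + X}{-4153 + 1241} = \frac{807 + 2}{-4153 + 1241} = \frac{809}{-2912} = 809 \left(- \frac{1}{2912}\right) = - \frac{809}{2912}$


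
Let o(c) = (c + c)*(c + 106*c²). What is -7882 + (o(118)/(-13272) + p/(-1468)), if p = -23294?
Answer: -5934258115/173958 ≈ -34113.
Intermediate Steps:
o(c) = 2*c*(c + 106*c²) (o(c) = (2*c)*(c + 106*c²) = 2*c*(c + 106*c²))
-7882 + (o(118)/(-13272) + p/(-1468)) = -7882 + ((118²*(2 + 212*118))/(-13272) - 23294/(-1468)) = -7882 + ((13924*(2 + 25016))*(-1/13272) - 23294*(-1/1468)) = -7882 + ((13924*25018)*(-1/13272) + 11647/734) = -7882 + (348350632*(-1/13272) + 11647/734) = -7882 + (-6220547/237 + 11647/734) = -7882 - 4563121159/173958 = -5934258115/173958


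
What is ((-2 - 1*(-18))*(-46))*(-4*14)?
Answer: 41216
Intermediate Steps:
((-2 - 1*(-18))*(-46))*(-4*14) = ((-2 + 18)*(-46))*(-56) = (16*(-46))*(-56) = -736*(-56) = 41216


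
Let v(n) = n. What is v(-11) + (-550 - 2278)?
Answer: -2839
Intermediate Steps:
v(-11) + (-550 - 2278) = -11 + (-550 - 2278) = -11 - 2828 = -2839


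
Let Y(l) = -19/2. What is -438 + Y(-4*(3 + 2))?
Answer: -895/2 ≈ -447.50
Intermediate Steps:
Y(l) = -19/2 (Y(l) = -19*½ = -19/2)
-438 + Y(-4*(3 + 2)) = -438 - 19/2 = -895/2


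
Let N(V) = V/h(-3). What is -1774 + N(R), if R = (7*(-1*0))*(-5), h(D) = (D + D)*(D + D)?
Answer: -1774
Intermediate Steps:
h(D) = 4*D**2 (h(D) = (2*D)*(2*D) = 4*D**2)
R = 0 (R = (7*0)*(-5) = 0*(-5) = 0)
N(V) = V/36 (N(V) = V/((4*(-3)**2)) = V/((4*9)) = V/36)
-1774 + N(R) = -1774 + (1/36)*0 = -1774 + 0 = -1774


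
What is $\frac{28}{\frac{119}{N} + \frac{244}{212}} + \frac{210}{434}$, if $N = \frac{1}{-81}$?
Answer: $\frac{3808043}{7917493} \approx 0.48097$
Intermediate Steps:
$N = - \frac{1}{81} \approx -0.012346$
$\frac{28}{\frac{119}{N} + \frac{244}{212}} + \frac{210}{434} = \frac{28}{\frac{119}{- \frac{1}{81}} + \frac{244}{212}} + \frac{210}{434} = \frac{28}{119 \left(-81\right) + 244 \cdot \frac{1}{212}} + 210 \cdot \frac{1}{434} = \frac{28}{-9639 + \frac{61}{53}} + \frac{15}{31} = \frac{28}{- \frac{510806}{53}} + \frac{15}{31} = 28 \left(- \frac{53}{510806}\right) + \frac{15}{31} = - \frac{742}{255403} + \frac{15}{31} = \frac{3808043}{7917493}$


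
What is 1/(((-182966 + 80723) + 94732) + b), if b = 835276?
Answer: 1/827765 ≈ 1.2081e-6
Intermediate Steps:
1/(((-182966 + 80723) + 94732) + b) = 1/(((-182966 + 80723) + 94732) + 835276) = 1/((-102243 + 94732) + 835276) = 1/(-7511 + 835276) = 1/827765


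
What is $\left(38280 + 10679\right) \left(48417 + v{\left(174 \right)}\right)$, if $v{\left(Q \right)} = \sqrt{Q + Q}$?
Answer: $2370447903 + 97918 \sqrt{87} \approx 2.3714 \cdot 10^{9}$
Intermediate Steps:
$v{\left(Q \right)} = \sqrt{2} \sqrt{Q}$ ($v{\left(Q \right)} = \sqrt{2 Q} = \sqrt{2} \sqrt{Q}$)
$\left(38280 + 10679\right) \left(48417 + v{\left(174 \right)}\right) = \left(38280 + 10679\right) \left(48417 + \sqrt{2} \sqrt{174}\right) = 48959 \left(48417 + 2 \sqrt{87}\right) = 2370447903 + 97918 \sqrt{87}$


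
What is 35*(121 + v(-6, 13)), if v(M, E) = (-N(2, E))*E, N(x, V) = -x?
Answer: 5145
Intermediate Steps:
v(M, E) = 2*E (v(M, E) = (-(-1)*2)*E = (-1*(-2))*E = 2*E)
35*(121 + v(-6, 13)) = 35*(121 + 2*13) = 35*(121 + 26) = 35*147 = 5145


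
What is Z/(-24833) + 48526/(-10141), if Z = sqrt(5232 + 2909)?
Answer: -48526/10141 - sqrt(8141)/24833 ≈ -4.7888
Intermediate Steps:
Z = sqrt(8141) ≈ 90.228
Z/(-24833) + 48526/(-10141) = sqrt(8141)/(-24833) + 48526/(-10141) = sqrt(8141)*(-1/24833) + 48526*(-1/10141) = -sqrt(8141)/24833 - 48526/10141 = -48526/10141 - sqrt(8141)/24833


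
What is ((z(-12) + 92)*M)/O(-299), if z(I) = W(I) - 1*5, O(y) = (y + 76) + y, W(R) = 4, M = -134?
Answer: 6097/261 ≈ 23.360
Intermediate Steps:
O(y) = 76 + 2*y (O(y) = (76 + y) + y = 76 + 2*y)
z(I) = -1 (z(I) = 4 - 1*5 = 4 - 5 = -1)
((z(-12) + 92)*M)/O(-299) = ((-1 + 92)*(-134))/(76 + 2*(-299)) = (91*(-134))/(76 - 598) = -12194/(-522) = -12194*(-1/522) = 6097/261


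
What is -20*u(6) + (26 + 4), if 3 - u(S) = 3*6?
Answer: 330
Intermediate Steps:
u(S) = -15 (u(S) = 3 - 3*6 = 3 - 1*18 = 3 - 18 = -15)
-20*u(6) + (26 + 4) = -20*(-15) + (26 + 4) = 300 + 30 = 330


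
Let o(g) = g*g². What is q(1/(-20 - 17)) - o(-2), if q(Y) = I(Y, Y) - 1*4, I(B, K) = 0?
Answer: 4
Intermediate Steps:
o(g) = g³
q(Y) = -4 (q(Y) = 0 - 1*4 = 0 - 4 = -4)
q(1/(-20 - 17)) - o(-2) = -4 - 1*(-2)³ = -4 - 1*(-8) = -4 + 8 = 4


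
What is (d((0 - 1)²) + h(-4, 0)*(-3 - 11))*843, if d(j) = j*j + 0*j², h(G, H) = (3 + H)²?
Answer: -105375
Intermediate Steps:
d(j) = j² (d(j) = j² + 0 = j²)
(d((0 - 1)²) + h(-4, 0)*(-3 - 11))*843 = (((0 - 1)²)² + (3 + 0)²*(-3 - 11))*843 = (((-1)²)² + 3²*(-14))*843 = (1² + 9*(-14))*843 = (1 - 126)*843 = -125*843 = -105375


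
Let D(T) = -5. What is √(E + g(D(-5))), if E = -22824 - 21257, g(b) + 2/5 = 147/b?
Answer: 3*I*√122530/5 ≈ 210.03*I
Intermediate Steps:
g(b) = -⅖ + 147/b
E = -44081
√(E + g(D(-5))) = √(-44081 + (-⅖ + 147/(-5))) = √(-44081 + (-⅖ + 147*(-⅕))) = √(-44081 + (-⅖ - 147/5)) = √(-44081 - 149/5) = √(-220554/5) = 3*I*√122530/5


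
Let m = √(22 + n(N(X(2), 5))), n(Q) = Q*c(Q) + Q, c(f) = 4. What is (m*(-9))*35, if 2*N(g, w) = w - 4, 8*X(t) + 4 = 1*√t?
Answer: -2205*√2/2 ≈ -1559.2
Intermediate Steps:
X(t) = -½ + √t/8 (X(t) = -½ + (1*√t)/8 = -½ + √t/8)
N(g, w) = -2 + w/2 (N(g, w) = (w - 4)/2 = (-4 + w)/2 = -2 + w/2)
n(Q) = 5*Q (n(Q) = Q*4 + Q = 4*Q + Q = 5*Q)
m = 7*√2/2 (m = √(22 + 5*(-2 + (½)*5)) = √(22 + 5*(-2 + 5/2)) = √(22 + 5*(½)) = √(22 + 5/2) = √(49/2) = 7*√2/2 ≈ 4.9497)
(m*(-9))*35 = ((7*√2/2)*(-9))*35 = -63*√2/2*35 = -2205*√2/2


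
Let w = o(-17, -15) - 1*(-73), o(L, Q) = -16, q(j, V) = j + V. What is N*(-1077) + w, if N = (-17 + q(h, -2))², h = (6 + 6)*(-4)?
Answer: -4834596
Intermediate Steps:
h = -48 (h = 12*(-4) = -48)
q(j, V) = V + j
N = 4489 (N = (-17 + (-2 - 48))² = (-17 - 50)² = (-67)² = 4489)
w = 57 (w = -16 - 1*(-73) = -16 + 73 = 57)
N*(-1077) + w = 4489*(-1077) + 57 = -4834653 + 57 = -4834596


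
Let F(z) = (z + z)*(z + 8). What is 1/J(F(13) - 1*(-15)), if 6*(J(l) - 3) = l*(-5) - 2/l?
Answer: -3366/1563509 ≈ -0.0021528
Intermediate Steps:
F(z) = 2*z*(8 + z) (F(z) = (2*z)*(8 + z) = 2*z*(8 + z))
J(l) = 3 - 5*l/6 - 1/(3*l) (J(l) = 3 + (l*(-5) - 2/l)/6 = 3 + (-5*l - 2/l)/6 = 3 + (-5*l/6 - 1/(3*l)) = 3 - 5*l/6 - 1/(3*l))
1/J(F(13) - 1*(-15)) = 1/(3 - 5*(2*13*(8 + 13) - 1*(-15))/6 - 1/(3*(2*13*(8 + 13) - 1*(-15)))) = 1/(3 - 5*(2*13*21 + 15)/6 - 1/(3*(2*13*21 + 15))) = 1/(3 - 5*(546 + 15)/6 - 1/(3*(546 + 15))) = 1/(3 - 5/6*561 - 1/3/561) = 1/(3 - 935/2 - 1/3*1/561) = 1/(3 - 935/2 - 1/1683) = 1/(-1563509/3366) = -3366/1563509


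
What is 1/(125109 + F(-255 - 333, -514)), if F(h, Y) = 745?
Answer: 1/125854 ≈ 7.9457e-6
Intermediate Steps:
1/(125109 + F(-255 - 333, -514)) = 1/(125109 + 745) = 1/125854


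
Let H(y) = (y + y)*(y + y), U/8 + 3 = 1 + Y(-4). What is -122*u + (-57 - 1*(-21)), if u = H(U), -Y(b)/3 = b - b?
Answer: -124964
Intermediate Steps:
Y(b) = 0 (Y(b) = -3*(b - b) = -3*0 = 0)
U = -16 (U = -24 + 8*(1 + 0) = -24 + 8*1 = -24 + 8 = -16)
H(y) = 4*y² (H(y) = (2*y)*(2*y) = 4*y²)
u = 1024 (u = 4*(-16)² = 4*256 = 1024)
-122*u + (-57 - 1*(-21)) = -122*1024 + (-57 - 1*(-21)) = -124928 + (-57 + 21) = -124928 - 36 = -124964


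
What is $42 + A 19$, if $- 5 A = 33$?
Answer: $- \frac{417}{5} \approx -83.4$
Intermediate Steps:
$A = - \frac{33}{5}$ ($A = \left(- \frac{1}{5}\right) 33 = - \frac{33}{5} \approx -6.6$)
$42 + A 19 = 42 - \frac{627}{5} = - \frac{417}{5}$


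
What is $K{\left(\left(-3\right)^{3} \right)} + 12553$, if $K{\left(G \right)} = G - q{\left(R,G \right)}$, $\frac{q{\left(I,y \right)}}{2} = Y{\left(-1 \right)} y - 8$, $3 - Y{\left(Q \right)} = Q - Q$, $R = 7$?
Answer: $12704$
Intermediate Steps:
$Y{\left(Q \right)} = 3$ ($Y{\left(Q \right)} = 3 - \left(Q - Q\right) = 3 - 0 = 3 + 0 = 3$)
$q{\left(I,y \right)} = -16 + 6 y$ ($q{\left(I,y \right)} = 2 \left(3 y - 8\right) = 2 \left(-8 + 3 y\right) = -16 + 6 y$)
$K{\left(G \right)} = 16 - 5 G$ ($K{\left(G \right)} = G - \left(-16 + 6 G\right) = 16 - 5 G$)
$K{\left(\left(-3\right)^{3} \right)} + 12553 = \left(16 - 5 \left(-3\right)^{3}\right) + 12553 = \left(16 - -135\right) + 12553 = \left(16 + 135\right) + 12553 = 151 + 12553 = 12704$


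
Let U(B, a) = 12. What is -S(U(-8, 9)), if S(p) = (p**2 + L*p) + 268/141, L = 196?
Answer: -352204/141 ≈ -2497.9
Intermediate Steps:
S(p) = 268/141 + p**2 + 196*p (S(p) = (p**2 + 196*p) + 268/141 = 268/141 + p**2 + 196*p)
-S(U(-8, 9)) = -(268/141 + 12**2 + 196*12) = -(268/141 + 144 + 2352) = -1*352204/141 = -352204/141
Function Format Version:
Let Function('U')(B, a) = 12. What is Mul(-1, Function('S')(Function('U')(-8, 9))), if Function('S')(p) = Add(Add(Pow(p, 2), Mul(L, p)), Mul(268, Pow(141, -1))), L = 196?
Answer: Rational(-352204, 141) ≈ -2497.9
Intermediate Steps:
Function('S')(p) = Add(Rational(268, 141), Pow(p, 2), Mul(196, p)) (Function('S')(p) = Add(Add(Pow(p, 2), Mul(196, p)), Mul(268, Pow(141, -1))) = Add(Add(Pow(p, 2), Mul(196, p)), Mul(268, Rational(1, 141))) = Add(Add(Pow(p, 2), Mul(196, p)), Rational(268, 141)) = Add(Rational(268, 141), Pow(p, 2), Mul(196, p)))
Mul(-1, Function('S')(Function('U')(-8, 9))) = Mul(-1, Add(Rational(268, 141), Pow(12, 2), Mul(196, 12))) = Mul(-1, Add(Rational(268, 141), 144, 2352)) = Mul(-1, Rational(352204, 141)) = Rational(-352204, 141)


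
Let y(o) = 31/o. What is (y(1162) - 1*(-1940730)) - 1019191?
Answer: 1070828349/1162 ≈ 9.2154e+5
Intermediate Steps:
(y(1162) - 1*(-1940730)) - 1019191 = (31/1162 - 1*(-1940730)) - 1019191 = (31*(1/1162) + 1940730) - 1019191 = (31/1162 + 1940730) - 1019191 = 2255128291/1162 - 1019191 = 1070828349/1162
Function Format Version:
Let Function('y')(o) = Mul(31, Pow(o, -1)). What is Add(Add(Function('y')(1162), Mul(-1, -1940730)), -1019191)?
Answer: Rational(1070828349, 1162) ≈ 9.2154e+5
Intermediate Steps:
Add(Add(Function('y')(1162), Mul(-1, -1940730)), -1019191) = Add(Add(Mul(31, Pow(1162, -1)), Mul(-1, -1940730)), -1019191) = Add(Add(Mul(31, Rational(1, 1162)), 1940730), -1019191) = Add(Add(Rational(31, 1162), 1940730), -1019191) = Add(Rational(2255128291, 1162), -1019191) = Rational(1070828349, 1162)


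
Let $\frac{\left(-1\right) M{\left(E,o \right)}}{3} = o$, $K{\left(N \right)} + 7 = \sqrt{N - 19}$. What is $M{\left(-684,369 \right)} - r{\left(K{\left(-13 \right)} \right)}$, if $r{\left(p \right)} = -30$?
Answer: $-1077$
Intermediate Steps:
$K{\left(N \right)} = -7 + \sqrt{-19 + N}$ ($K{\left(N \right)} = -7 + \sqrt{N - 19} = -7 + \sqrt{-19 + N}$)
$M{\left(E,o \right)} = - 3 o$
$M{\left(-684,369 \right)} - r{\left(K{\left(-13 \right)} \right)} = \left(-3\right) 369 - -30 = -1107 + 30 = -1077$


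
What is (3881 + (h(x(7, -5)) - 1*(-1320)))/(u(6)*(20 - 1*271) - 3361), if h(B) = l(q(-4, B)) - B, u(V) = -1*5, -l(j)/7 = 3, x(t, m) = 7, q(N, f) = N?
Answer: -5173/2106 ≈ -2.4563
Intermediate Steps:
l(j) = -21 (l(j) = -7*3 = -21)
u(V) = -5
h(B) = -21 - B
(3881 + (h(x(7, -5)) - 1*(-1320)))/(u(6)*(20 - 1*271) - 3361) = (3881 + ((-21 - 1*7) - 1*(-1320)))/(-5*(20 - 1*271) - 3361) = (3881 + ((-21 - 7) + 1320))/(-5*(20 - 271) - 3361) = (3881 + (-28 + 1320))/(-5*(-251) - 3361) = (3881 + 1292)/(1255 - 3361) = 5173/(-2106) = 5173*(-1/2106) = -5173/2106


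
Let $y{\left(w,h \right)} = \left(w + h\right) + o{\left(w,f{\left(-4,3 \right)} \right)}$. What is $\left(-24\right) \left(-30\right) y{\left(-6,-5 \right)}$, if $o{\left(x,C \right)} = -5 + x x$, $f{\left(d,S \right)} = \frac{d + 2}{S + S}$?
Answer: $14400$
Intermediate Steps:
$f{\left(d,S \right)} = \frac{2 + d}{2 S}$
$o{\left(x,C \right)} = -5 + x^{2}$
$y{\left(w,h \right)} = -5 + h + w + w^{2}$ ($y{\left(w,h \right)} = \left(w + h\right) + \left(-5 + w^{2}\right) = \left(h + w\right) + \left(-5 + w^{2}\right) = -5 + h + w + w^{2}$)
$\left(-24\right) \left(-30\right) y{\left(-6,-5 \right)} = \left(-24\right) \left(-30\right) \left(-5 - 5 - 6 + \left(-6\right)^{2}\right) = 720 \left(-5 - 5 - 6 + 36\right) = 720 \cdot 20 = 14400$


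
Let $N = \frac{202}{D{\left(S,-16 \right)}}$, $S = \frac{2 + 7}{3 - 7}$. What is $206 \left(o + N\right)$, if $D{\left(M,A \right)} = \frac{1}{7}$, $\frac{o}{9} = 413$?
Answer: $1056986$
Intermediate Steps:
$o = 3717$ ($o = 9 \cdot 413 = 3717$)
$S = - \frac{9}{4}$ ($S = \frac{9}{-4} = 9 \left(- \frac{1}{4}\right) = - \frac{9}{4} \approx -2.25$)
$D{\left(M,A \right)} = \frac{1}{7}$
$N = 1414$ ($N = 202 \frac{1}{\frac{1}{7}} = 202 \cdot 7 = 1414$)
$206 \left(o + N\right) = 206 \left(3717 + 1414\right) = 206 \cdot 5131 = 1056986$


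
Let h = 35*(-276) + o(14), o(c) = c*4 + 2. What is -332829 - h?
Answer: -323227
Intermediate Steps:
o(c) = 2 + 4*c (o(c) = 4*c + 2 = 2 + 4*c)
h = -9602 (h = 35*(-276) + (2 + 4*14) = -9660 + (2 + 56) = -9660 + 58 = -9602)
-332829 - h = -332829 - 1*(-9602) = -332829 + 9602 = -323227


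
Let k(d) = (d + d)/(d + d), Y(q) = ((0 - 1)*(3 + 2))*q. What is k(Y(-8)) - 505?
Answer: -504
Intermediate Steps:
Y(q) = -5*q (Y(q) = (-1*5)*q = -5*q)
k(d) = 1 (k(d) = (2*d)/((2*d)) = (2*d)*(1/(2*d)) = 1)
k(Y(-8)) - 505 = 1 - 505 = -504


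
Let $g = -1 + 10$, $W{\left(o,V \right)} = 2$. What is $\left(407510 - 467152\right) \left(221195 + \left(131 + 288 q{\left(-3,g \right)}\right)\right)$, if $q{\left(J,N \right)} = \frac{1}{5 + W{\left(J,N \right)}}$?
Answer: $- \frac{92419453940}{7} \approx -1.3203 \cdot 10^{10}$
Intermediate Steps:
$g = 9$
$q{\left(J,N \right)} = \frac{1}{7}$ ($q{\left(J,N \right)} = \frac{1}{5 + 2} = \frac{1}{7}$)
$\left(407510 - 467152\right) \left(221195 + \left(131 + 288 q{\left(-3,g \right)}\right)\right) = \left(407510 - 467152\right) \left(221195 + \left(131 + 288 \cdot \frac{1}{7}\right)\right) = - 59642 \left(221195 + \left(131 + \frac{288}{7}\right)\right) = - 59642 \left(221195 + \frac{1205}{7}\right) = \left(-59642\right) \frac{1549570}{7} = - \frac{92419453940}{7}$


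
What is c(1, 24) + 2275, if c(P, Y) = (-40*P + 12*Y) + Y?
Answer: 2547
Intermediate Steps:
c(P, Y) = -40*P + 13*Y
c(1, 24) + 2275 = (-40*1 + 13*24) + 2275 = (-40 + 312) + 2275 = 272 + 2275 = 2547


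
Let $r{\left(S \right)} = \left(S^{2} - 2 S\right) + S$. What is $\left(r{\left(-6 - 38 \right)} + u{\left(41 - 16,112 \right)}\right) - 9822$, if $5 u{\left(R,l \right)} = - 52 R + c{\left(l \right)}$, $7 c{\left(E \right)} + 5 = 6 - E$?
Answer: $- \frac{283681}{35} \approx -8105.2$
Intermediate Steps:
$c{\left(E \right)} = \frac{1}{7} - \frac{E}{7}$ ($c{\left(E \right)} = - \frac{5}{7} + \frac{6 - E}{7} = - \frac{5}{7} - \left(- \frac{6}{7} + \frac{E}{7}\right) = \frac{1}{7} - \frac{E}{7}$)
$r{\left(S \right)} = S^{2} - S$
$u{\left(R,l \right)} = \frac{1}{35} - \frac{52 R}{5} - \frac{l}{35}$ ($u{\left(R,l \right)} = \frac{- 52 R - \left(- \frac{1}{7} + \frac{l}{7}\right)}{5} = \frac{\frac{1}{7} - 52 R - \frac{l}{7}}{5} = \frac{1}{35} - \frac{52 R}{5} - \frac{l}{35}$)
$\left(r{\left(-6 - 38 \right)} + u{\left(41 - 16,112 \right)}\right) - 9822 = \left(\left(-6 - 38\right) \left(-1 - 44\right) - \left(\frac{111}{35} + \frac{52 \left(41 - 16\right)}{5}\right)\right) - 9822 = \left(\left(-6 - 38\right) \left(-1 - 44\right) - \frac{9211}{35}\right) - 9822 = \left(- 44 \left(-1 - 44\right) - \frac{9211}{35}\right) - 9822 = \left(\left(-44\right) \left(-45\right) - \frac{9211}{35}\right) - 9822 = \left(1980 - \frac{9211}{35}\right) - 9822 = \frac{60089}{35} - 9822 = - \frac{283681}{35}$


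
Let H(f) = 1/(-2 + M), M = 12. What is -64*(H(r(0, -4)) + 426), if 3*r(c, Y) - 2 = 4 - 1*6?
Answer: -136352/5 ≈ -27270.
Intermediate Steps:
r(c, Y) = 0 (r(c, Y) = ⅔ + (4 - 1*6)/3 = ⅔ + (4 - 6)/3 = ⅔ + (⅓)*(-2) = ⅔ - ⅔ = 0)
H(f) = ⅒ (H(f) = 1/(-2 + 12) = 1/10 = ⅒)
-64*(H(r(0, -4)) + 426) = -64*(⅒ + 426) = -64*4261/10 = -136352/5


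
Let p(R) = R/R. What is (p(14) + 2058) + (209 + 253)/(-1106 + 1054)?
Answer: 53303/26 ≈ 2050.1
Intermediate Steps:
p(R) = 1
(p(14) + 2058) + (209 + 253)/(-1106 + 1054) = (1 + 2058) + (209 + 253)/(-1106 + 1054) = 2059 + 462/(-52) = 2059 + 462*(-1/52) = 2059 - 231/26 = 53303/26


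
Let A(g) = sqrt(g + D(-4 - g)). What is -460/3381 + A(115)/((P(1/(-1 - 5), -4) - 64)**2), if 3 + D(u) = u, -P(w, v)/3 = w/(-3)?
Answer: -20/147 + 36*I*sqrt(7)/148225 ≈ -0.13605 + 0.00064258*I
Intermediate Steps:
P(w, v) = w (P(w, v) = -3*w/(-3) = -3*w*(-1)/3 = -(-1)*w = w)
D(u) = -3 + u
A(g) = I*sqrt(7) (A(g) = sqrt(g + (-3 + (-4 - g))) = sqrt(g + (-7 - g)) = sqrt(-7) = I*sqrt(7))
-460/3381 + A(115)/((P(1/(-1 - 5), -4) - 64)**2) = -460/3381 + (I*sqrt(7))/((1/(-1 - 5) - 64)**2) = -460*1/3381 + (I*sqrt(7))/((1/(-6) - 64)**2) = -20/147 + (I*sqrt(7))/((-1/6 - 64)**2) = -20/147 + (I*sqrt(7))/((-385/6)**2) = -20/147 + (I*sqrt(7))/(148225/36) = -20/147 + (I*sqrt(7))*(36/148225) = -20/147 + 36*I*sqrt(7)/148225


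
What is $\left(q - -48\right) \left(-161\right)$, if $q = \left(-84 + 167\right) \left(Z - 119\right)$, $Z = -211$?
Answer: $4402062$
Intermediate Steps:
$q = -27390$ ($q = \left(-84 + 167\right) \left(-211 - 119\right) = 83 \left(-330\right) = -27390$)
$\left(q - -48\right) \left(-161\right) = \left(-27390 - -48\right) \left(-161\right) = \left(-27390 + 48\right) \left(-161\right) = \left(-27342\right) \left(-161\right) = 4402062$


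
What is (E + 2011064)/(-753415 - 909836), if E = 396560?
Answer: -2407624/1663251 ≈ -1.4475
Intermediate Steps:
(E + 2011064)/(-753415 - 909836) = (396560 + 2011064)/(-753415 - 909836) = 2407624/(-1663251) = 2407624*(-1/1663251) = -2407624/1663251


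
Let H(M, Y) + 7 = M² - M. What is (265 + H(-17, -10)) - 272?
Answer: 292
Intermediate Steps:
H(M, Y) = -7 + M² - M (H(M, Y) = -7 + (M² - M) = -7 + M² - M)
(265 + H(-17, -10)) - 272 = (265 + (-7 + (-17)² - 1*(-17))) - 272 = (265 + (-7 + 289 + 17)) - 272 = (265 + 299) - 272 = 564 - 272 = 292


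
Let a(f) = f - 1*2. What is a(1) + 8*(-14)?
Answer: -113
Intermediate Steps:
a(f) = -2 + f (a(f) = f - 2 = -2 + f)
a(1) + 8*(-14) = (-2 + 1) + 8*(-14) = -1 - 112 = -113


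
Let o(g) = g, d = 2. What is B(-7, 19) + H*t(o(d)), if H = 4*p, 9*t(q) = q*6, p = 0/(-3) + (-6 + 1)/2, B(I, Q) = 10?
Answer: -10/3 ≈ -3.3333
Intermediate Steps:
p = -5/2 (p = 0*(-⅓) - 5*½ = 0 - 5/2 = -5/2 ≈ -2.5000)
t(q) = 2*q/3 (t(q) = (q*6)/9 = (6*q)/9 = 2*q/3)
H = -10 (H = 4*(-5/2) = -10)
B(-7, 19) + H*t(o(d)) = 10 - 20*2/3 = 10 - 10*4/3 = 10 - 40/3 = -10/3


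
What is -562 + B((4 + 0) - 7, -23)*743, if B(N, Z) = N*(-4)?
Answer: 8354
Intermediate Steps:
B(N, Z) = -4*N
-562 + B((4 + 0) - 7, -23)*743 = -562 - 4*((4 + 0) - 7)*743 = -562 - 4*(4 - 7)*743 = -562 - 4*(-3)*743 = -562 + 12*743 = -562 + 8916 = 8354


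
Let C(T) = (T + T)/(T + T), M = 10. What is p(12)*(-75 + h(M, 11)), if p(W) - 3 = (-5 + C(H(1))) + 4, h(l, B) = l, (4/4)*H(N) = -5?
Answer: -195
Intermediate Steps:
H(N) = -5
C(T) = 1 (C(T) = (2*T)/((2*T)) = (2*T)*(1/(2*T)) = 1)
p(W) = 3 (p(W) = 3 + ((-5 + 1) + 4) = 3 + (-4 + 4) = 3 + 0 = 3)
p(12)*(-75 + h(M, 11)) = 3*(-75 + 10) = 3*(-65) = -195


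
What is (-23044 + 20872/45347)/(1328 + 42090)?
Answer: -522477698/984438023 ≈ -0.53074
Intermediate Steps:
(-23044 + 20872/45347)/(1328 + 42090) = (-23044 + 20872*(1/45347))/43418 = (-23044 + 20872/45347)*(1/43418) = -1044955396/45347*1/43418 = -522477698/984438023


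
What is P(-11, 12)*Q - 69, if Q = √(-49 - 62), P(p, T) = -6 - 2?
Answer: -69 - 8*I*√111 ≈ -69.0 - 84.285*I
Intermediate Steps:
P(p, T) = -8
Q = I*√111 (Q = √(-111) = I*√111 ≈ 10.536*I)
P(-11, 12)*Q - 69 = -8*I*√111 - 69 = -69 - 8*I*√111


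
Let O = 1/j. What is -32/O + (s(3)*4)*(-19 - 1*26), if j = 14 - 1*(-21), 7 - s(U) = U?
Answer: -1840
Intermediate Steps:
s(U) = 7 - U
j = 35 (j = 14 + 21 = 35)
O = 1/35 ≈ 0.028571
-32/O + (s(3)*4)*(-19 - 1*26) = -32/1/35 + ((7 - 1*3)*4)*(-19 - 1*26) = -32*35 + ((7 - 3)*4)*(-19 - 26) = -1120 + (4*4)*(-45) = -1120 + 16*(-45) = -1120 - 720 = -1840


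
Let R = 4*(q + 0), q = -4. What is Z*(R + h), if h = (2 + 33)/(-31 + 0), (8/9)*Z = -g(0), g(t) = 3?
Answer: 14337/248 ≈ 57.810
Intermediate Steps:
Z = -27/8 (Z = 9*(-1*3)/8 = (9/8)*(-3) = -27/8 ≈ -3.3750)
h = -35/31 (h = 35/(-31) = 35*(-1/31) = -35/31 ≈ -1.1290)
R = -16 (R = 4*(-4 + 0) = 4*(-4) = -16)
Z*(R + h) = -27*(-16 - 35/31)/8 = -27/8*(-531/31) = 14337/248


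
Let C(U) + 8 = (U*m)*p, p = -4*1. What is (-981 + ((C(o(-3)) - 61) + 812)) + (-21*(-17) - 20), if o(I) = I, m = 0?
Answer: 99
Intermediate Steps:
p = -4
C(U) = -8 (C(U) = -8 + (U*0)*(-4) = -8 + 0*(-4) = -8 + 0 = -8)
(-981 + ((C(o(-3)) - 61) + 812)) + (-21*(-17) - 20) = (-981 + ((-8 - 61) + 812)) + (-21*(-17) - 20) = (-981 + (-69 + 812)) + (357 - 20) = (-981 + 743) + 337 = -238 + 337 = 99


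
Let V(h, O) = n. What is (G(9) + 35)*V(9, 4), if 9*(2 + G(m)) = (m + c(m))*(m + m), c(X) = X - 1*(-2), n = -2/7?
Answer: -146/7 ≈ -20.857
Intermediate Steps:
n = -2/7 (n = -2*⅐ = -2/7 ≈ -0.28571)
c(X) = 2 + X (c(X) = X + 2 = 2 + X)
V(h, O) = -2/7
G(m) = -2 + 2*m*(2 + 2*m)/9 (G(m) = -2 + ((m + (2 + m))*(m + m))/9 = -2 + ((2 + 2*m)*(2*m))/9 = -2 + (2*m*(2 + 2*m))/9 = -2 + 2*m*(2 + 2*m)/9)
(G(9) + 35)*V(9, 4) = ((-2 + (4/9)*9 + (4/9)*9²) + 35)*(-2/7) = ((-2 + 4 + (4/9)*81) + 35)*(-2/7) = ((-2 + 4 + 36) + 35)*(-2/7) = (38 + 35)*(-2/7) = 73*(-2/7) = -146/7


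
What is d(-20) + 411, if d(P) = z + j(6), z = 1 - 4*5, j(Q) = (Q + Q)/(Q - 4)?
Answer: 398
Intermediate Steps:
j(Q) = 2*Q/(-4 + Q) (j(Q) = (2*Q)/(-4 + Q) = 2*Q/(-4 + Q))
z = -19 (z = 1 - 20 = -19)
d(P) = -13 (d(P) = -19 + 2*6/(-4 + 6) = -19 + 2*6/2 = -19 + 2*6*(½) = -19 + 6 = -13)
d(-20) + 411 = -13 + 411 = 398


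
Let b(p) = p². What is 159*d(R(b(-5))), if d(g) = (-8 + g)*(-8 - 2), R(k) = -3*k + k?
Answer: 92220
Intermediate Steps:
R(k) = -2*k
d(g) = 80 - 10*g (d(g) = (-8 + g)*(-10) = 80 - 10*g)
159*d(R(b(-5))) = 159*(80 - (-20)*(-5)²) = 159*(80 - (-20)*25) = 159*(80 - 10*(-50)) = 159*(80 + 500) = 159*580 = 92220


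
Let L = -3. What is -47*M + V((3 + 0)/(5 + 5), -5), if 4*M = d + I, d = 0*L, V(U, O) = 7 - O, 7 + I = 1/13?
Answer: 2427/26 ≈ 93.346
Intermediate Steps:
I = -90/13 (I = -7 + 1/13 = -90/13 ≈ -6.9231)
d = 0 (d = 0*(-3) = 0)
M = -45/26 (M = (0 - 90/13)/4 = (¼)*(-90/13) = -45/26 ≈ -1.7308)
-47*M + V((3 + 0)/(5 + 5), -5) = -47*(-45/26) + (7 - 1*(-5)) = 2115/26 + (7 + 5) = 2115/26 + 12 = 2427/26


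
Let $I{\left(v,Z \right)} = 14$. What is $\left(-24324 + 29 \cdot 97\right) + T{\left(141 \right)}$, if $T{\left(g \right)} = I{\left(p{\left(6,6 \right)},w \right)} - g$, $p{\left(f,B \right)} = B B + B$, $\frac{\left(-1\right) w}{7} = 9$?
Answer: $-21638$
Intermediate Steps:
$w = -63$ ($w = \left(-7\right) 9 = -63$)
$p{\left(f,B \right)} = B + B^{2}$ ($p{\left(f,B \right)} = B^{2} + B = B + B^{2}$)
$T{\left(g \right)} = 14 - g$
$\left(-24324 + 29 \cdot 97\right) + T{\left(141 \right)} = \left(-24324 + 29 \cdot 97\right) + \left(14 - 141\right) = \left(-24324 + 2813\right) + \left(14 - 141\right) = -21511 - 127 = -21638$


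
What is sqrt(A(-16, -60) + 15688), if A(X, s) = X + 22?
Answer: sqrt(15694) ≈ 125.28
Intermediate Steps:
A(X, s) = 22 + X
sqrt(A(-16, -60) + 15688) = sqrt((22 - 16) + 15688) = sqrt(6 + 15688) = sqrt(15694)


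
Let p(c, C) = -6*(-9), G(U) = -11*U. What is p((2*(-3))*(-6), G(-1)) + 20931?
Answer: 20985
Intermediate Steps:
p(c, C) = 54
p((2*(-3))*(-6), G(-1)) + 20931 = 54 + 20931 = 20985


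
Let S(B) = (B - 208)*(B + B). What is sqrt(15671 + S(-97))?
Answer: sqrt(74841) ≈ 273.57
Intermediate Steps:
S(B) = 2*B*(-208 + B) (S(B) = (-208 + B)*(2*B) = 2*B*(-208 + B))
sqrt(15671 + S(-97)) = sqrt(15671 + 2*(-97)*(-208 - 97)) = sqrt(15671 + 2*(-97)*(-305)) = sqrt(15671 + 59170) = sqrt(74841)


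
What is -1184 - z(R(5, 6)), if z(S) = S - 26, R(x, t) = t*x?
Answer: -1188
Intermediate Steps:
z(S) = -26 + S
-1184 - z(R(5, 6)) = -1184 - (-26 + 6*5) = -1184 - (-26 + 30) = -1184 - 1*4 = -1184 - 4 = -1188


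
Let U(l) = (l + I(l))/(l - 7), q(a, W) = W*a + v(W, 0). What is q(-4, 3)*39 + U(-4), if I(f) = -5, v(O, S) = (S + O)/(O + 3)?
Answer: -9849/22 ≈ -447.68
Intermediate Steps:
v(O, S) = (O + S)/(3 + O)
q(a, W) = W*a + W/(3 + W) (q(a, W) = W*a + (W + 0)/(3 + W) = W*a + W/(3 + W))
U(l) = (-5 + l)/(-7 + l) (U(l) = (l - 5)/(l - 7) = (-5 + l)/(-7 + l))
q(-4, 3)*39 + U(-4) = (3*(1 - 4*(3 + 3))/(3 + 3))*39 + (-5 - 4)/(-7 - 4) = (3*(1 - 4*6)/6)*39 - 9/(-11) = (3*(1/6)*(1 - 24))*39 - 1/11*(-9) = (3*(1/6)*(-23))*39 + 9/11 = -23/2*39 + 9/11 = -897/2 + 9/11 = -9849/22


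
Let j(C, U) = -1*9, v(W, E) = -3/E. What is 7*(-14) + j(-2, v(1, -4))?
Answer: -107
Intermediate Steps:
j(C, U) = -9
7*(-14) + j(-2, v(1, -4)) = 7*(-14) - 9 = -98 - 9 = -107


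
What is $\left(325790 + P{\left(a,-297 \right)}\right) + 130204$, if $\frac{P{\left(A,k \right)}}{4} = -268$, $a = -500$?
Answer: $454922$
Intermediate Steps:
$P{\left(A,k \right)} = -1072$ ($P{\left(A,k \right)} = 4 \left(-268\right) = -1072$)
$\left(325790 + P{\left(a,-297 \right)}\right) + 130204 = \left(325790 - 1072\right) + 130204 = 324718 + 130204 = 454922$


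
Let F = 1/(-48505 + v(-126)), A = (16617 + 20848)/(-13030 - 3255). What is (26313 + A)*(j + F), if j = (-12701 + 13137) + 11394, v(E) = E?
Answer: 49300133531080092/158391167 ≈ 3.1126e+8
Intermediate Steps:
A = -7493/3257 (A = 37465/(-16285) = 37465*(-1/16285) = -7493/3257 ≈ -2.3006)
j = 11830 (j = 436 + 11394 = 11830)
F = -1/48631 (F = 1/(-48505 - 126) = 1/(-48631) = -1/48631 ≈ -2.0563e-5)
(26313 + A)*(j + F) = (26313 - 7493/3257)*(11830 - 1/48631) = (85693948/3257)*(575304729/48631) = 49300133531080092/158391167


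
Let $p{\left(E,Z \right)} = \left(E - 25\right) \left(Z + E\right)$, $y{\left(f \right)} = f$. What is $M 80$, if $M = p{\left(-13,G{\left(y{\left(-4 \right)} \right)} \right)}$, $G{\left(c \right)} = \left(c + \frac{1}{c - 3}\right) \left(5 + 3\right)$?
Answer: $\frac{981920}{7} \approx 1.4027 \cdot 10^{5}$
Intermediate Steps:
$G{\left(c \right)} = 8 c + \frac{8}{-3 + c}$ ($G{\left(c \right)} = \left(c + \frac{1}{-3 + c}\right) 8 = 8 c + \frac{8}{-3 + c}$)
$p{\left(E,Z \right)} = \left(-25 + E\right) \left(E + Z\right)$
$M = \frac{12274}{7}$ ($M = \left(-13\right)^{2} - -325 - 25 \frac{8 \left(1 + \left(-4\right)^{2} - -12\right)}{-3 - 4} - 13 \frac{8 \left(1 + \left(-4\right)^{2} - -12\right)}{-3 - 4} = 169 + 325 - 25 \frac{8 \left(1 + 16 + 12\right)}{-7} - 13 \frac{8 \left(1 + 16 + 12\right)}{-7} = 169 + 325 - 25 \cdot 8 \left(- \frac{1}{7}\right) 29 - 13 \cdot 8 \left(- \frac{1}{7}\right) 29 = 169 + 325 - - \frac{5800}{7} - - \frac{3016}{7} = 169 + 325 + \frac{5800}{7} + \frac{3016}{7} = \frac{12274}{7} \approx 1753.4$)
$M 80 = \frac{12274}{7} \cdot 80 = \frac{981920}{7}$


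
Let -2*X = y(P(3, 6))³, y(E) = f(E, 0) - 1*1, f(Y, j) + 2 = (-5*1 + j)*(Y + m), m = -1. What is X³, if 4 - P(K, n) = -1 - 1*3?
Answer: 20652012657856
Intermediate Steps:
P(K, n) = 8 (P(K, n) = 4 - (-1 - 1*3) = 4 - (-1 - 3) = 4 - 1*(-4) = 4 + 4 = 8)
f(Y, j) = -2 + (-1 + Y)*(-5 + j) (f(Y, j) = -2 + (-5*1 + j)*(Y - 1) = -2 + (-5 + j)*(-1 + Y) = -2 + (-1 + Y)*(-5 + j))
y(E) = 2 - 5*E (y(E) = (3 - 1*0 - 5*E + E*0) - 1*1 = (3 + 0 - 5*E + 0) - 1 = (3 - 5*E) - 1 = 2 - 5*E)
X = 27436 (X = -(2 - 5*8)³/2 = -(2 - 40)³/2 = -½*(-38)³ = -½*(-54872) = 27436)
X³ = 27436³ = 20652012657856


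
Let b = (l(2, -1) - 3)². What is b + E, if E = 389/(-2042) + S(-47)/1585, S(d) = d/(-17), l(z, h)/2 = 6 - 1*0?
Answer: 4446371259/55021690 ≈ 80.811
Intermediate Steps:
l(z, h) = 12 (l(z, h) = 2*(6 - 1*0) = 2*(6 + 0) = 2*6 = 12)
S(d) = -d/17 (S(d) = d*(-1/17) = -d/17)
E = -10385631/55021690 (E = 389/(-2042) - 1/17*(-47)/1585 = 389*(-1/2042) + (47/17)*(1/1585) = -389/2042 + 47/26945 = -10385631/55021690 ≈ -0.18876)
b = 81 (b = (12 - 3)² = 9² = 81)
b + E = 81 - 10385631/55021690 = 4446371259/55021690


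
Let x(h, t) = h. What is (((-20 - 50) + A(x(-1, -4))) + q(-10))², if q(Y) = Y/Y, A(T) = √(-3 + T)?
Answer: 4757 - 276*I ≈ 4757.0 - 276.0*I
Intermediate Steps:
q(Y) = 1
(((-20 - 50) + A(x(-1, -4))) + q(-10))² = (((-20 - 50) + √(-3 - 1)) + 1)² = ((-70 + √(-4)) + 1)² = ((-70 + 2*I) + 1)² = (-69 + 2*I)²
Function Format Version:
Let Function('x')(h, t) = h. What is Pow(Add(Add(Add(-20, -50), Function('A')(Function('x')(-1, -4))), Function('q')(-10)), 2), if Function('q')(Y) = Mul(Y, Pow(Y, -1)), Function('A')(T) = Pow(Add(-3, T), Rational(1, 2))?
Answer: Add(4757, Mul(-276, I)) ≈ Add(4757.0, Mul(-276.00, I))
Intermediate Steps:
Function('q')(Y) = 1
Pow(Add(Add(Add(-20, -50), Function('A')(Function('x')(-1, -4))), Function('q')(-10)), 2) = Pow(Add(Add(Add(-20, -50), Pow(Add(-3, -1), Rational(1, 2))), 1), 2) = Pow(Add(Add(-70, Pow(-4, Rational(1, 2))), 1), 2) = Pow(Add(Add(-70, Mul(2, I)), 1), 2) = Pow(Add(-69, Mul(2, I)), 2)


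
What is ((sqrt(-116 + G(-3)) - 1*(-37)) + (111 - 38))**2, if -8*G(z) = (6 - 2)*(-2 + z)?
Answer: (220 + I*sqrt(454))**2/4 ≈ 11987.0 + 2343.8*I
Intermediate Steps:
G(z) = 1 - z/2 (G(z) = -(6 - 2)*(-2 + z)/8 = -(-2 + z)/2 = -(-8 + 4*z)/8 = 1 - z/2)
((sqrt(-116 + G(-3)) - 1*(-37)) + (111 - 38))**2 = ((sqrt(-116 + (1 - 1/2*(-3))) - 1*(-37)) + (111 - 38))**2 = ((sqrt(-116 + (1 + 3/2)) + 37) + 73)**2 = ((sqrt(-116 + 5/2) + 37) + 73)**2 = ((sqrt(-227/2) + 37) + 73)**2 = ((I*sqrt(454)/2 + 37) + 73)**2 = ((37 + I*sqrt(454)/2) + 73)**2 = (110 + I*sqrt(454)/2)**2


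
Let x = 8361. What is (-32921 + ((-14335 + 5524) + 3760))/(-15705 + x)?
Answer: 9493/1836 ≈ 5.1705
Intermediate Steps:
(-32921 + ((-14335 + 5524) + 3760))/(-15705 + x) = (-32921 + ((-14335 + 5524) + 3760))/(-15705 + 8361) = (-32921 + (-8811 + 3760))/(-7344) = (-32921 - 5051)*(-1/7344) = -37972*(-1/7344) = 9493/1836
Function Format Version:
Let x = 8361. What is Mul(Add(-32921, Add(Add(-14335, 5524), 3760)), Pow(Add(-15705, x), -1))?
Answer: Rational(9493, 1836) ≈ 5.1705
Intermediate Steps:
Mul(Add(-32921, Add(Add(-14335, 5524), 3760)), Pow(Add(-15705, x), -1)) = Mul(Add(-32921, Add(Add(-14335, 5524), 3760)), Pow(Add(-15705, 8361), -1)) = Mul(Add(-32921, Add(-8811, 3760)), Pow(-7344, -1)) = Mul(Add(-32921, -5051), Rational(-1, 7344)) = Mul(-37972, Rational(-1, 7344)) = Rational(9493, 1836)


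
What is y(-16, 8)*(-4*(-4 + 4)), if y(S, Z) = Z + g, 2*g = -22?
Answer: 0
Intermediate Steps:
g = -11 (g = (1/2)*(-22) = -11)
y(S, Z) = -11 + Z (y(S, Z) = Z - 11 = -11 + Z)
y(-16, 8)*(-4*(-4 + 4)) = (-11 + 8)*(-4*(-4 + 4)) = -(-12)*0 = -3*0 = 0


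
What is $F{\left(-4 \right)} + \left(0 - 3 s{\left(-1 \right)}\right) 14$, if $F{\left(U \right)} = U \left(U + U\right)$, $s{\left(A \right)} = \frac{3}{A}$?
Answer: $158$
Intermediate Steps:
$F{\left(U \right)} = 2 U^{2}$ ($F{\left(U \right)} = U 2 U = 2 U^{2}$)
$F{\left(-4 \right)} + \left(0 - 3 s{\left(-1 \right)}\right) 14 = 2 \left(-4\right)^{2} + \left(0 - 3 \frac{3}{-1}\right) 14 = 2 \cdot 16 + \left(0 - 3 \cdot 3 \left(-1\right)\right) 14 = 32 + \left(0 - -9\right) 14 = 32 + \left(0 + 9\right) 14 = 32 + 9 \cdot 14 = 32 + 126 = 158$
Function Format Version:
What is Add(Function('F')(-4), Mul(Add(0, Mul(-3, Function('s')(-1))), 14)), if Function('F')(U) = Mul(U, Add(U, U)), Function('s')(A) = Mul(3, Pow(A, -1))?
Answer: 158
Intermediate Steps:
Function('F')(U) = Mul(2, Pow(U, 2)) (Function('F')(U) = Mul(U, Mul(2, U)) = Mul(2, Pow(U, 2)))
Add(Function('F')(-4), Mul(Add(0, Mul(-3, Function('s')(-1))), 14)) = Add(Mul(2, Pow(-4, 2)), Mul(Add(0, Mul(-3, Mul(3, Pow(-1, -1)))), 14)) = Add(Mul(2, 16), Mul(Add(0, Mul(-3, Mul(3, -1))), 14)) = Add(32, Mul(Add(0, Mul(-3, -3)), 14)) = Add(32, Mul(Add(0, 9), 14)) = Add(32, Mul(9, 14)) = Add(32, 126) = 158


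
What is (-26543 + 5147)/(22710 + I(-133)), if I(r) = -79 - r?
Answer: -1783/1897 ≈ -0.93991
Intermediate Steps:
(-26543 + 5147)/(22710 + I(-133)) = (-26543 + 5147)/(22710 + (-79 - 1*(-133))) = -21396/(22710 + (-79 + 133)) = -21396/(22710 + 54) = -21396/22764 = -21396*1/22764 = -1783/1897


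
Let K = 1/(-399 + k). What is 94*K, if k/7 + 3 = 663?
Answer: 94/4221 ≈ 0.022270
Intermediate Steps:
k = 4620 (k = -21 + 7*663 = -21 + 4641 = 4620)
K = 1/4221 (K = 1/(-399 + 4620) = 1/4221 ≈ 0.00023691)
94*K = 94*(1/4221) = 94/4221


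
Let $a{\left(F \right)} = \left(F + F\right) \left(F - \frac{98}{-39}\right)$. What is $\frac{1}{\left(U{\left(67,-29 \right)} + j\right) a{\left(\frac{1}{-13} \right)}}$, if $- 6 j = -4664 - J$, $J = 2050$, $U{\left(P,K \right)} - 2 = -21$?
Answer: $- \frac{507}{209000} \approx -0.0024258$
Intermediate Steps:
$U{\left(P,K \right)} = -19$ ($U{\left(P,K \right)} = 2 - 21 = -19$)
$a{\left(F \right)} = 2 F \left(\frac{98}{39} + F\right)$ ($a{\left(F \right)} = 2 F \left(F - - \frac{98}{39}\right) = 2 F \left(F + \frac{98}{39}\right) = 2 F \left(\frac{98}{39} + F\right)$)
$j = 1119$ ($j = - \frac{-4664 - 2050}{6} = \left(- \frac{1}{6}\right) \left(-6714\right) = 1119$)
$\frac{1}{\left(U{\left(67,-29 \right)} + j\right) a{\left(\frac{1}{-13} \right)}} = \frac{1}{\left(-19 + 1119\right) \frac{2 \left(98 + \frac{39}{-13}\right)}{39 \left(-13\right)}} = \frac{1}{1100 \cdot \frac{2}{39} \left(- \frac{1}{13}\right) \left(98 + 39 \left(- \frac{1}{13}\right)\right)} = \frac{1}{1100 \cdot \frac{2}{39} \left(- \frac{1}{13}\right) \left(98 - 3\right)} = \frac{1}{1100 \cdot \frac{2}{39} \left(- \frac{1}{13}\right) 95} = \frac{1}{1100 \left(- \frac{190}{507}\right)} = \frac{1}{1100} \left(- \frac{507}{190}\right) = - \frac{507}{209000}$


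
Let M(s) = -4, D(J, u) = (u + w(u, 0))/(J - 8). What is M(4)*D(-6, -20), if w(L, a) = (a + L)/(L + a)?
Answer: -38/7 ≈ -5.4286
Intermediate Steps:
w(L, a) = 1 (w(L, a) = (L + a)/(L + a) = 1)
D(J, u) = (1 + u)/(-8 + J) (D(J, u) = (u + 1)/(J - 8) = (1 + u)/(-8 + J))
M(4)*D(-6, -20) = -4*(1 - 20)/(-8 - 6) = -4*(-19)/(-14) = -(-2)*(-19)/7 = -4*19/14 = -38/7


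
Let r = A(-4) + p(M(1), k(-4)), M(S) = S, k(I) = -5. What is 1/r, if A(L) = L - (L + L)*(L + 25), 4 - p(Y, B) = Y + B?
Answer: 1/172 ≈ 0.0058140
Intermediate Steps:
p(Y, B) = 4 - B - Y (p(Y, B) = 4 - (Y + B) = 4 - (B + Y) = 4 + (-B - Y) = 4 - B - Y)
A(L) = L - 2*L*(25 + L)
r = 172 (r = -1*(-4)*(49 + 2*(-4)) + (4 - 1*(-5) - 1*1) = -1*(-4)*(49 - 8) + (4 + 5 - 1) = -1*(-4)*41 + 8 = 164 + 8 = 172)
1/r = 1/172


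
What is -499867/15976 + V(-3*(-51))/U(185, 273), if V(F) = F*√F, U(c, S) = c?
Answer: -499867/15976 + 459*√17/185 ≈ -21.059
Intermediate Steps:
V(F) = F^(3/2)
-499867/15976 + V(-3*(-51))/U(185, 273) = -499867/15976 + (-3*(-51))^(3/2)/185 = -499867*1/15976 + 153^(3/2)*(1/185) = -499867/15976 + (459*√17)*(1/185) = -499867/15976 + 459*√17/185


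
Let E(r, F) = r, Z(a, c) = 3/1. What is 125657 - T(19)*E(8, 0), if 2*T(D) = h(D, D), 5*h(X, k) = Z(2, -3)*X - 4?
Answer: 628073/5 ≈ 1.2561e+5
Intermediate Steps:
Z(a, c) = 3 (Z(a, c) = 3*1 = 3)
h(X, k) = -4/5 + 3*X/5 (h(X, k) = (3*X - 4)/5 = (-4 + 3*X)/5 = -4/5 + 3*X/5)
T(D) = -2/5 + 3*D/10 (T(D) = (-4/5 + 3*D/5)/2 = -2/5 + 3*D/10)
125657 - T(19)*E(8, 0) = 125657 - (-2/5 + (3/10)*19)*8 = 125657 - (-2/5 + 57/10)*8 = 125657 - 53*8/10 = 125657 - 1*212/5 = 125657 - 212/5 = 628073/5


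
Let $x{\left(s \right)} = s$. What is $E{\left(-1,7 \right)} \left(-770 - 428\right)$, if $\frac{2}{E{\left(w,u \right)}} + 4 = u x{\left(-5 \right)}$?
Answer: $\frac{2396}{39} \approx 61.436$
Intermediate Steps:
$E{\left(w,u \right)} = \frac{2}{-4 - 5 u}$ ($E{\left(w,u \right)} = \frac{2}{-4 + u \left(-5\right)} = \frac{2}{-4 - 5 u}$)
$E{\left(-1,7 \right)} \left(-770 - 428\right) = \frac{2}{-4 - 35} \left(-770 - 428\right) = \frac{2}{-39} \left(-1198\right) = 2 \left(- \frac{1}{39}\right) \left(-1198\right) = \left(- \frac{2}{39}\right) \left(-1198\right) = \frac{2396}{39}$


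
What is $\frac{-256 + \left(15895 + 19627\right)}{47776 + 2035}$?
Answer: $\frac{35266}{49811} \approx 0.708$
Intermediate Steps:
$\frac{-256 + \left(15895 + 19627\right)}{47776 + 2035} = \frac{-256 + 35522}{49811} = 35266 \cdot \frac{1}{49811} = \frac{35266}{49811}$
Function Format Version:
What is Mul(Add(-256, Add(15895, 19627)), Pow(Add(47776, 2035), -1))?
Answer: Rational(35266, 49811) ≈ 0.70800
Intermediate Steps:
Mul(Add(-256, Add(15895, 19627)), Pow(Add(47776, 2035), -1)) = Mul(Add(-256, 35522), Pow(49811, -1)) = Mul(35266, Rational(1, 49811)) = Rational(35266, 49811)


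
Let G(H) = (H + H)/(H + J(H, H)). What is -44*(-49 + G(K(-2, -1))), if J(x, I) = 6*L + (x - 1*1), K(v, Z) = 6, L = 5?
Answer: 87868/41 ≈ 2143.1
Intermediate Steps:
J(x, I) = 29 + x (J(x, I) = 6*5 + (x - 1*1) = 30 + (x - 1) = 30 + (-1 + x) = 29 + x)
G(H) = 2*H/(29 + 2*H) (G(H) = (H + H)/(H + (29 + H)) = (2*H)/(29 + 2*H) = 2*H/(29 + 2*H))
-44*(-49 + G(K(-2, -1))) = -44*(-49 + 2*6/(29 + 2*6)) = -44*(-49 + 2*6/(29 + 12)) = -44*(-49 + 2*6/41) = -44*(-49 + 2*6*(1/41)) = -44*(-49 + 12/41) = -44*(-1997/41) = 87868/41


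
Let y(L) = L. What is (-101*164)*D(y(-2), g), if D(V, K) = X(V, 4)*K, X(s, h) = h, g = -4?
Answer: 265024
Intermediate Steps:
D(V, K) = 4*K
(-101*164)*D(y(-2), g) = (-101*164)*(4*(-4)) = -16564*(-16) = 265024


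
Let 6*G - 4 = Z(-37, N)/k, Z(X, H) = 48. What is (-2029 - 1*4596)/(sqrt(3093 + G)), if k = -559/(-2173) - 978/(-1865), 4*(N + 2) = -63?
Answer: -112625*sqrt(969948414966507)/29496956329 ≈ -118.91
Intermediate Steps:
N = -71/4 (N = -2 + (1/4)*(-63) = -2 - 63/4 = -71/4 ≈ -17.750)
k = 3167729/4052645 (k = -559*(-1/2173) - 978*(-1/1865) = 559/2173 + 978/1865 = 3167729/4052645 ≈ 0.78164)
G = 103598938/9503187 (G = 2/3 + (48/(3167729/4052645))/6 = 2/3 + (48*(4052645/3167729))/6 = 2/3 + (1/6)*(194526960/3167729) = 2/3 + 32421160/3167729 = 103598938/9503187 ≈ 10.901)
(-2029 - 1*4596)/(sqrt(3093 + G)) = (-2029 - 1*4596)/(sqrt(3093 + 103598938/9503187)) = (-2029 - 4596)/(sqrt(29496956329/9503187)) = -6625*17*sqrt(969948414966507)/29496956329 = -112625*sqrt(969948414966507)/29496956329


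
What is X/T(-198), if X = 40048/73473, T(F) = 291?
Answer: 40048/21380643 ≈ 0.0018731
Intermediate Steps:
X = 40048/73473 (X = 40048*(1/73473) = 40048/73473 ≈ 0.54507)
X/T(-198) = (40048/73473)/291 = (40048/73473)*(1/291) = 40048/21380643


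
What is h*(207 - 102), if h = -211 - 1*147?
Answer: -37590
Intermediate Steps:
h = -358 (h = -211 - 147 = -358)
h*(207 - 102) = -358*(207 - 102) = -358*105 = -37590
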